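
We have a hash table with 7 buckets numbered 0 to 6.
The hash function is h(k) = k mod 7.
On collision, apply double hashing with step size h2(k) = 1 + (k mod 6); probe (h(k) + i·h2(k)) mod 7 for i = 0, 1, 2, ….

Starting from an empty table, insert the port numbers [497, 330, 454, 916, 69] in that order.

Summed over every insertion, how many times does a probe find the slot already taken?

2

Insert 497: h=0, slot 0 empty => index 0.
Insert 330: h=1, slot 1 empty => index 1.
Insert 454: h=6, slot 6 empty => index 6.
Insert 916: h=6, h2=5, slot 6 occupied => index 4.
Insert 69: h=6, h2=4, slot 6 occupied => index 3.
Table: [497, 330, ∅, 69, 916, ∅, 454]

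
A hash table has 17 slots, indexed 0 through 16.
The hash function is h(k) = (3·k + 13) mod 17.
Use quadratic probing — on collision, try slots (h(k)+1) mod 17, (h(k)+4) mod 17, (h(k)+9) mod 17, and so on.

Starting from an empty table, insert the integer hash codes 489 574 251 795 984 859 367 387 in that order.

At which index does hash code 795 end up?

489: h=1 => slot 1
574: h=1, probe 1,2 => slot 2
251: h=1, probe 1,2,5 => slot 5
795: h=1, probe 1,2,5,10 => slot 10
984: h=7 => slot 7
859: h=6 => slot 6
367: h=9 => slot 9
387: h=1, probe 1,2,5,10,0 => slot 0
Table: [387, 489, 574, ∅, ∅, 251, 859, 984, ∅, 367, 795, ∅, ∅, ∅, ∅, ∅, ∅]

10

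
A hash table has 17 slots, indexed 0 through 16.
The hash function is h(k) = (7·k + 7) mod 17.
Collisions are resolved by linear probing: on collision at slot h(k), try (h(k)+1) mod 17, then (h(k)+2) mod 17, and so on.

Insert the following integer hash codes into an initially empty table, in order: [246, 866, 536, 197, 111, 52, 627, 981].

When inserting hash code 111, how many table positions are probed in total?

246: h=12 => slot 12
866: h=0 => slot 0
536: h=2 => slot 2
197: h=9 => slot 9
111: h=2, probe 2,3 => slot 3
52: h=14 => slot 14
627: h=10 => slot 10
981: h=6 => slot 6
Table: [866, —, 536, 111, —, —, 981, —, —, 197, 627, —, 246, —, 52, —, —]

2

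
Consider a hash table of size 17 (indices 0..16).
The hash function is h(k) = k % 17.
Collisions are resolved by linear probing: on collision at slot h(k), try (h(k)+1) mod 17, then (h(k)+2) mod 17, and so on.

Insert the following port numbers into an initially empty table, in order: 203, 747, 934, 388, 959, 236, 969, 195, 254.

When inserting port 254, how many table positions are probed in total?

5

Insert 203: h=16, slot 16 empty => index 16.
Insert 747: h=16, slot 16 occupied => index 0.
Insert 934: h=16, slots 16,0 occupied => index 1.
Insert 388: h=14, slot 14 empty => index 14.
Insert 959: h=7, slot 7 empty => index 7.
Insert 236: h=15, slot 15 empty => index 15.
Insert 969: h=0, slots 0,1 occupied => index 2.
Insert 195: h=8, slot 8 empty => index 8.
Insert 254: h=16, slots 16,0,1,2 occupied => index 3.
Table: [747, 934, 969, 254, —, —, —, 959, 195, —, —, —, —, —, 388, 236, 203]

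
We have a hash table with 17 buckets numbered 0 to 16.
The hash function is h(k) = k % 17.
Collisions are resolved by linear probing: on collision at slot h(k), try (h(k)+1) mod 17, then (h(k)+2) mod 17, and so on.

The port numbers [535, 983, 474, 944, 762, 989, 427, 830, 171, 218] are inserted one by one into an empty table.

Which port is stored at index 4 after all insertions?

535 hashes to 8; slot 8 is free -> place at 8.
983 hashes to 14; slot 14 is free -> place at 14.
474 hashes to 15; slot 15 is free -> place at 15.
944 hashes to 9; slot 9 is free -> place at 9.
762 hashes to 14; 14,15 taken -> place at 16.
989 hashes to 3; slot 3 is free -> place at 3.
427 hashes to 2; slot 2 is free -> place at 2.
830 hashes to 14; 14,15,16 taken -> place at 0.
171 hashes to 1; slot 1 is free -> place at 1.
218 hashes to 14; 14,15,16,0,1,2,3 taken -> place at 4.
Table: [830, 171, 427, 989, 218, ., ., ., 535, 944, ., ., ., ., 983, 474, 762]

218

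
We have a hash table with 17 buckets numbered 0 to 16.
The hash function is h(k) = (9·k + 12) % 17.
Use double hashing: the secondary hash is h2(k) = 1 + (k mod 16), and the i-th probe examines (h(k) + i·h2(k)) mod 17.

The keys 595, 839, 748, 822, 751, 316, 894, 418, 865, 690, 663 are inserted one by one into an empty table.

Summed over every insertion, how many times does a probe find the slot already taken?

11

595 hashes to 12; slot 12 is free → place at 12.
839 hashes to 15; slot 15 is free → place at 15.
748 hashes to 12, h2=13; 12 taken → place at 8.
822 hashes to 15, h2=7; 15 taken → place at 5.
751 hashes to 5, h2=16; 5 taken → place at 4.
316 hashes to 0; slot 0 is free → place at 0.
894 hashes to 0, h2=15; 0,15 taken → place at 13.
418 hashes to 0, h2=3; 0 taken → place at 3.
865 hashes to 11; slot 11 is free → place at 11.
690 hashes to 0, h2=3; 0,3 taken → place at 6.
663 hashes to 12, h2=8; 12,3,11 taken → place at 2.
Table: [316, ∅, 663, 418, 751, 822, 690, ∅, 748, ∅, ∅, 865, 595, 894, ∅, 839, ∅]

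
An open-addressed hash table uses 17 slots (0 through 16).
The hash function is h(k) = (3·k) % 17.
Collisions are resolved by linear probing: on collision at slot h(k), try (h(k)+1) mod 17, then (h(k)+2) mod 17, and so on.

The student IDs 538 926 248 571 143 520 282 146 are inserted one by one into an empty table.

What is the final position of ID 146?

1

538: h=16 => slot 16
926: h=7 => slot 7
248: h=13 => slot 13
571: h=13, probe 13,14 => slot 14
143: h=4 => slot 4
520: h=13, probe 13,14,15 => slot 15
282: h=13, probe 13,14,15,16,0 => slot 0
146: h=13, probe 13,14,15,16,0,1 => slot 1
Table: [282, 146, ., ., 143, ., ., 926, ., ., ., ., ., 248, 571, 520, 538]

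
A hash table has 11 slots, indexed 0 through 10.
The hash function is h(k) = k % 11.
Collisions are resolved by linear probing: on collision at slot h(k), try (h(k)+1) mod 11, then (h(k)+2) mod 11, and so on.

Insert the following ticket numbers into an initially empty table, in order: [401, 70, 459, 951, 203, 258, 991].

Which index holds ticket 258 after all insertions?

9

401: h=5 -> slot 5
70: h=4 -> slot 4
459: h=8 -> slot 8
951: h=5, probe 5,6 -> slot 6
203: h=5, probe 5,6,7 -> slot 7
258: h=5, probe 5,6,7,8,9 -> slot 9
991: h=1 -> slot 1
Table: [_, 991, _, _, 70, 401, 951, 203, 459, 258, _]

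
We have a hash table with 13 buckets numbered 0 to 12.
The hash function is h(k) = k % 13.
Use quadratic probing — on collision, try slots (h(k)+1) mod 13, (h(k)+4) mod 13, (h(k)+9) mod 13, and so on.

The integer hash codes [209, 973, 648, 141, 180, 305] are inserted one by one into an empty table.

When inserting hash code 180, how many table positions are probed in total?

209 hashes to 1; slot 1 is free -> place at 1.
973 hashes to 11; slot 11 is free -> place at 11.
648 hashes to 11; 11 taken -> place at 12.
141 hashes to 11; 11,12 taken -> place at 2.
180 hashes to 11; 11,12,2 taken -> place at 7.
305 hashes to 6; slot 6 is free -> place at 6.
Table: [_, 209, 141, _, _, _, 305, 180, _, _, _, 973, 648]

4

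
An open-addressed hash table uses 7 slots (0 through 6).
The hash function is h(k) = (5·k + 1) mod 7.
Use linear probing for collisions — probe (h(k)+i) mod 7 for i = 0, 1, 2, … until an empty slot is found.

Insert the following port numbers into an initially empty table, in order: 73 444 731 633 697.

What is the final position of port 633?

5

73: h=2 → slot 2
444: h=2, probe 2,3 → slot 3
731: h=2, probe 2,3,4 → slot 4
633: h=2, probe 2,3,4,5 → slot 5
697: h=0 → slot 0
Table: [697, ∅, 73, 444, 731, 633, ∅]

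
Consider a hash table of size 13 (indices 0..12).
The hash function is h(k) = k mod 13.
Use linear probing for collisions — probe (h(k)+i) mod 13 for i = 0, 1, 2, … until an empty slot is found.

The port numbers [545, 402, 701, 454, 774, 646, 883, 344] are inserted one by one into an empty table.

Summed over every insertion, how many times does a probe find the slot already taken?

Insert 545: h=12, slot 12 empty → index 12.
Insert 402: h=12, slot 12 occupied → index 0.
Insert 701: h=12, slots 12,0 occupied → index 1.
Insert 454: h=12, slots 12,0,1 occupied → index 2.
Insert 774: h=7, slot 7 empty → index 7.
Insert 646: h=9, slot 9 empty → index 9.
Insert 883: h=12, slots 12,0,1,2 occupied → index 3.
Insert 344: h=6, slot 6 empty → index 6.
Table: [402, 701, 454, 883, -, -, 344, 774, -, 646, -, -, 545]

10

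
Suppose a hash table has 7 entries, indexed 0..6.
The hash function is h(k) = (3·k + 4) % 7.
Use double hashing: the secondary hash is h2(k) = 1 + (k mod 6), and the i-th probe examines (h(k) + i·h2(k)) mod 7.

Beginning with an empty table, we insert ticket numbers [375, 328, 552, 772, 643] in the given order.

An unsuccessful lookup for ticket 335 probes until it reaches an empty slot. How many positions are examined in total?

375: h=2 => slot 2
328: h=1 => slot 1
552: h=1, h2=1, probe 1,2,3 => slot 3
772: h=3, h2=5, probe 3,1,6 => slot 6
643: h=1, h2=2, probe 1,3,5 => slot 5
Table: [—, 328, 375, 552, —, 643, 772]
Lookup 335: h=1, h2=6, probe 1,0 → slot 0 empty, not found.

2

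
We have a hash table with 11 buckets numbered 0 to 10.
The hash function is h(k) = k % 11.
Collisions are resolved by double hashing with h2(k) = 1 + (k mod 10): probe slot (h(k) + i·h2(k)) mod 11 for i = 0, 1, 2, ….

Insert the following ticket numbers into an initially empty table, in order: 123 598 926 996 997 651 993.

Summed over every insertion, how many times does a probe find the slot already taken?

Insert 123: h=2, slot 2 empty -> index 2.
Insert 598: h=4, slot 4 empty -> index 4.
Insert 926: h=2, h2=7, slot 2 occupied -> index 9.
Insert 996: h=6, slot 6 empty -> index 6.
Insert 997: h=7, slot 7 empty -> index 7.
Insert 651: h=2, h2=2, slots 2,4,6 occupied -> index 8.
Insert 993: h=3, slot 3 empty -> index 3.
Table: [_, _, 123, 993, 598, _, 996, 997, 651, 926, _]

4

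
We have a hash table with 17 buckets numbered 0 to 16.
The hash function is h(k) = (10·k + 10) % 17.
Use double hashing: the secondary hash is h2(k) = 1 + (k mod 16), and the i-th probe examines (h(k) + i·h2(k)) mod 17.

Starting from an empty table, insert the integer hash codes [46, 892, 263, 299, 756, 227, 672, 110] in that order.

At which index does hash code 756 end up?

Insert 46: h=11, slot 11 empty → index 11.
Insert 892: h=5, slot 5 empty → index 5.
Insert 263: h=5, h2=8, slot 5 occupied → index 13.
Insert 299: h=8, slot 8 empty → index 8.
Insert 756: h=5, h2=5, slot 5 occupied → index 10.
Insert 227: h=2, slot 2 empty → index 2.
Insert 672: h=15, slot 15 empty → index 15.
Insert 110: h=5, h2=15, slot 5 occupied → index 3.
Table: [—, —, 227, 110, —, 892, —, —, 299, —, 756, 46, —, 263, —, 672, —]

10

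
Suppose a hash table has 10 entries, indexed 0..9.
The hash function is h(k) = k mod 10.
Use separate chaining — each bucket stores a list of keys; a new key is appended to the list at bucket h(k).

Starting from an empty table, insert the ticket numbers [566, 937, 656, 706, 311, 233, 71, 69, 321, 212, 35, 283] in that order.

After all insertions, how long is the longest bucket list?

3

Insert 566: h=6, bucket 6 empty -> new chain.
Insert 937: h=7, bucket 7 empty -> new chain.
Insert 656: h=6, bucket 6 nonempty -> append to chain.
Insert 706: h=6, bucket 6 nonempty -> append to chain.
Insert 311: h=1, bucket 1 empty -> new chain.
Insert 233: h=3, bucket 3 empty -> new chain.
Insert 71: h=1, bucket 1 nonempty -> append to chain.
Insert 69: h=9, bucket 9 empty -> new chain.
Insert 321: h=1, bucket 1 nonempty -> append to chain.
Insert 212: h=2, bucket 2 empty -> new chain.
Insert 35: h=5, bucket 5 empty -> new chain.
Insert 283: h=3, bucket 3 nonempty -> append to chain.
Final buckets:
0: ∅
1: 311 -> 71 -> 321
2: 212
3: 233 -> 283
4: ∅
5: 35
6: 566 -> 656 -> 706
7: 937
8: ∅
9: 69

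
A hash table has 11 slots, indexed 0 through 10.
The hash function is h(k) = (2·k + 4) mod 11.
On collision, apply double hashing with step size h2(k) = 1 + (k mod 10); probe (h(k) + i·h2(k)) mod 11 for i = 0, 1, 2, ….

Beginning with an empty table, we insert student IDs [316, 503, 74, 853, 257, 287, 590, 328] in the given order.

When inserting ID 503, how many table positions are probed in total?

316: h=9 -> slot 9
503: h=9, h2=4, probe 9,2 -> slot 2
74: h=9, h2=5, probe 9,3 -> slot 3
853: h=5 -> slot 5
257: h=1 -> slot 1
287: h=6 -> slot 6
590: h=7 -> slot 7
328: h=0 -> slot 0
Table: [328, 257, 503, 74, -, 853, 287, 590, -, 316, -]

2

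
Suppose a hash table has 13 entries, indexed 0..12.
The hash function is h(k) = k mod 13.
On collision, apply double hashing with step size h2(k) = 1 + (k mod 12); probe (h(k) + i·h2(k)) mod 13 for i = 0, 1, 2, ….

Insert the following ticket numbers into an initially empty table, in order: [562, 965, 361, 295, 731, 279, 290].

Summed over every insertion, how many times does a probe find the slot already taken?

4

562 hashes to 3; slot 3 is free → place at 3.
965 hashes to 3, h2=6; 3 taken → place at 9.
361 hashes to 10; slot 10 is free → place at 10.
295 hashes to 9, h2=8; 9 taken → place at 4.
731 hashes to 3, h2=12; 3 taken → place at 2.
279 hashes to 6; slot 6 is free → place at 6.
290 hashes to 4, h2=3; 4 taken → place at 7.
Table: [—, —, 731, 562, 295, —, 279, 290, —, 965, 361, —, —]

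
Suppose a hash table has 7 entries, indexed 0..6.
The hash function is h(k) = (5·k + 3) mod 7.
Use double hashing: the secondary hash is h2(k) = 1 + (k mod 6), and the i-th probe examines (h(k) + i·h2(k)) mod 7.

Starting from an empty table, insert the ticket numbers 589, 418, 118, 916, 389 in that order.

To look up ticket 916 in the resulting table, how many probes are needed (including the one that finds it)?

2

589 hashes to 1; slot 1 is free => place at 1.
418 hashes to 0; slot 0 is free => place at 0.
118 hashes to 5; slot 5 is free => place at 5.
916 hashes to 5, h2=5; 5 taken => place at 3.
389 hashes to 2; slot 2 is free => place at 2.
Table: [418, 589, 389, 916, —, 118, —]
Lookup 916: h=5, h2=5, probe 5,3 → found at 3.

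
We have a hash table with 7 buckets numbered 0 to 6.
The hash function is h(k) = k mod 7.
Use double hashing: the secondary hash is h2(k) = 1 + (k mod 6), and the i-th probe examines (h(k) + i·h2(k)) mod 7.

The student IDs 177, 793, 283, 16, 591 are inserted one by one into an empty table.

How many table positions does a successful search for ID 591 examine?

4

Insert 177: h=2, slot 2 empty → index 2.
Insert 793: h=2, h2=2, slot 2 occupied → index 4.
Insert 283: h=3, slot 3 empty → index 3.
Insert 16: h=2, h2=5, slot 2 occupied → index 0.
Insert 591: h=3, h2=4, slots 3,0,4 occupied → index 1.
Table: [16, 591, 177, 283, 793, -, -]
Lookup 591: h=3, h2=4, probe 3,0,4,1 → found at 1.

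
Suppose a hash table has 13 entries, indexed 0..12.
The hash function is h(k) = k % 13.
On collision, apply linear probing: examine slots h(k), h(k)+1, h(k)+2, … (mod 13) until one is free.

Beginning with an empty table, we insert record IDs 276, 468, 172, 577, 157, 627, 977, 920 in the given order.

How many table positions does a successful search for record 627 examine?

276 hashes to 3; slot 3 is free → place at 3.
468 hashes to 0; slot 0 is free → place at 0.
172 hashes to 3; 3 taken → place at 4.
577 hashes to 5; slot 5 is free → place at 5.
157 hashes to 1; slot 1 is free → place at 1.
627 hashes to 3; 3,4,5 taken → place at 6.
977 hashes to 2; slot 2 is free → place at 2.
920 hashes to 10; slot 10 is free → place at 10.
Table: [468, 157, 977, 276, 172, 577, 627, ., ., ., 920, ., .]
Lookup 627: h=3, probe 3,4,5,6 → found at 6.

4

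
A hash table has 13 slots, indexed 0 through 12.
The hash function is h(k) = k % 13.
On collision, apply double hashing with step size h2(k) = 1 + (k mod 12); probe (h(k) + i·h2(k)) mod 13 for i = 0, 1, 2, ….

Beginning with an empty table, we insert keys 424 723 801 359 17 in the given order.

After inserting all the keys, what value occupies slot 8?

424

424 hashes to 8; slot 8 is free → place at 8.
723 hashes to 8, h2=4; 8 taken → place at 12.
801 hashes to 8, h2=10; 8 taken → place at 5.
359 hashes to 8, h2=12; 8 taken → place at 7.
17 hashes to 4; slot 4 is free → place at 4.
Table: [-, -, -, -, 17, 801, -, 359, 424, -, -, -, 723]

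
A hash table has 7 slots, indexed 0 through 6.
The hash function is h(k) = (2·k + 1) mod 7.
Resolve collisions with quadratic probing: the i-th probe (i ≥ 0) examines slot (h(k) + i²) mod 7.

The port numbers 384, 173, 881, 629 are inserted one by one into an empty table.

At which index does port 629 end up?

384 hashes to 6; slot 6 is free -> place at 6.
173 hashes to 4; slot 4 is free -> place at 4.
881 hashes to 6; 6 taken -> place at 0.
629 hashes to 6; 6,0 taken -> place at 3.
Table: [881, _, _, 629, 173, _, 384]

3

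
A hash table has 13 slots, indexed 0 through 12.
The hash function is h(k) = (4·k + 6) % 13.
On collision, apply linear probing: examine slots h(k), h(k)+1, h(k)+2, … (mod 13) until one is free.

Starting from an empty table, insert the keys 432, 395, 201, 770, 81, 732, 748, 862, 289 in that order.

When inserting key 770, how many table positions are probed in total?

432: h=5 -> slot 5
395: h=0 -> slot 0
201: h=4 -> slot 4
770: h=5, probe 5,6 -> slot 6
81: h=5, probe 5,6,7 -> slot 7
732: h=9 -> slot 9
748: h=8 -> slot 8
862: h=9, probe 9,10 -> slot 10
289: h=5, probe 5,6,7,8,9,10,11 -> slot 11
Table: [395, ., ., ., 201, 432, 770, 81, 748, 732, 862, 289, .]

2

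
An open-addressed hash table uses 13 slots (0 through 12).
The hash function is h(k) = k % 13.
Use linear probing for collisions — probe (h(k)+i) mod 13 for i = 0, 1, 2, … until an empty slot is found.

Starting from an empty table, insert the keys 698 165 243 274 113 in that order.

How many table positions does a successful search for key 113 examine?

698: h=9 -> slot 9
165: h=9, probe 9,10 -> slot 10
243: h=9, probe 9,10,11 -> slot 11
274: h=1 -> slot 1
113: h=9, probe 9,10,11,12 -> slot 12
Table: [—, 274, —, —, —, —, —, —, —, 698, 165, 243, 113]
Lookup 113: h=9, probe 9,10,11,12 → found at 12.

4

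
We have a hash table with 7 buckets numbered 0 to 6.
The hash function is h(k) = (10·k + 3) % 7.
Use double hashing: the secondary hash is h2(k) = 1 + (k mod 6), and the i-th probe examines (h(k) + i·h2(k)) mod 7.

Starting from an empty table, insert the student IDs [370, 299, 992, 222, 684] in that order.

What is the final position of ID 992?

Insert 370: h=0, slot 0 empty -> index 0.
Insert 299: h=4, slot 4 empty -> index 4.
Insert 992: h=4, h2=3, slots 4,0 occupied -> index 3.
Insert 222: h=4, h2=1, slot 4 occupied -> index 5.
Insert 684: h=4, h2=1, slots 4,5 occupied -> index 6.
Table: [370, -, -, 992, 299, 222, 684]

3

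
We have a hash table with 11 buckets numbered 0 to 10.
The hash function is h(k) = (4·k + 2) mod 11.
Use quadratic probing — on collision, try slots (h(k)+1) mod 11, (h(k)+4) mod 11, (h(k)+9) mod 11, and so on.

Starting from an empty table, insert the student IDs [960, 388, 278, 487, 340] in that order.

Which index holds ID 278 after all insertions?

960 hashes to 3; slot 3 is free → place at 3.
388 hashes to 3; 3 taken → place at 4.
278 hashes to 3; 3,4 taken → place at 7.
487 hashes to 3; 3,4,7 taken → place at 1.
340 hashes to 9; slot 9 is free → place at 9.
Table: [—, 487, —, 960, 388, —, —, 278, —, 340, —]

7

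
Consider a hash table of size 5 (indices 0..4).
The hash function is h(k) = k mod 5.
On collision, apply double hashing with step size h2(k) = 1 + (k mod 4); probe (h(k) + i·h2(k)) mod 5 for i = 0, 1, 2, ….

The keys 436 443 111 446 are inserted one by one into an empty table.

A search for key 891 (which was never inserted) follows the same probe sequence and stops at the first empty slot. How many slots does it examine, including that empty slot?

436 hashes to 1; slot 1 is free -> place at 1.
443 hashes to 3; slot 3 is free -> place at 3.
111 hashes to 1, h2=4; 1 taken -> place at 0.
446 hashes to 1, h2=3; 1 taken -> place at 4.
Table: [111, 436, _, 443, 446]
Lookup 891: h=1, h2=4, probe 1,0,4,3,2 → slot 2 empty, not found.

5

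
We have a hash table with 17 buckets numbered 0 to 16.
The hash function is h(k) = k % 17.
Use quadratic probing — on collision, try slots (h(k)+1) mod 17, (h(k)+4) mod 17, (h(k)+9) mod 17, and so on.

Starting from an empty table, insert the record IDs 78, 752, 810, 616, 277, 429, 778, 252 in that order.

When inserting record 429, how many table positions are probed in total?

3

78: h=10 → slot 10
752: h=4 → slot 4
810: h=11 → slot 11
616: h=4, probe 4,5 → slot 5
277: h=5, probe 5,6 → slot 6
429: h=4, probe 4,5,8 → slot 8
778: h=13 → slot 13
252: h=14 → slot 14
Table: [., ., ., ., 752, 616, 277, ., 429, ., 78, 810, ., 778, 252, ., .]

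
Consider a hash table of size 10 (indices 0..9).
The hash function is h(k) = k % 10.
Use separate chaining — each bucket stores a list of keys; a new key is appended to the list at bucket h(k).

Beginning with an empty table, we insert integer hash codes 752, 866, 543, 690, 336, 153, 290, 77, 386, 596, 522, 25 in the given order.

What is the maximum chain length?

4

752 → bucket 2
866 → bucket 6
543 → bucket 3
690 → bucket 0
336 → bucket 6 (collision)
153 → bucket 3 (collision)
290 → bucket 0 (collision)
77 → bucket 7
386 → bucket 6 (collision)
596 → bucket 6 (collision)
522 → bucket 2 (collision)
25 → bucket 5
Final buckets:
0: 690 -> 290
1: —
2: 752 -> 522
3: 543 -> 153
4: —
5: 25
6: 866 -> 336 -> 386 -> 596
7: 77
8: —
9: —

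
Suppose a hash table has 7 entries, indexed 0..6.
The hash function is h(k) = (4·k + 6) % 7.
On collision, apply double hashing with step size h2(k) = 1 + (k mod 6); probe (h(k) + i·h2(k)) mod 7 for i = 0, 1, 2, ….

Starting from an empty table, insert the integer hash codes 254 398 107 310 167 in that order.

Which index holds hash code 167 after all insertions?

254 hashes to 0; slot 0 is free → place at 0.
398 hashes to 2; slot 2 is free → place at 2.
107 hashes to 0, h2=6; 0 taken → place at 6.
310 hashes to 0, h2=5; 0 taken → place at 5.
167 hashes to 2, h2=6; 2 taken → place at 1.
Table: [254, 167, 398, ∅, ∅, 310, 107]

1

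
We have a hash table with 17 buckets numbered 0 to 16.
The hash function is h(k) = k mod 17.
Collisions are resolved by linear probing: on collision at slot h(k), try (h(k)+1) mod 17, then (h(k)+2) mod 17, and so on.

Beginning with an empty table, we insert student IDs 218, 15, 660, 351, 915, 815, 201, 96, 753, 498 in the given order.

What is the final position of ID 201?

2

218: h=14 → slot 14
15: h=15 → slot 15
660: h=14, probe 14,15,16 → slot 16
351: h=11 → slot 11
915: h=14, probe 14,15,16,0 → slot 0
815: h=16, probe 16,0,1 → slot 1
201: h=14, probe 14,15,16,0,1,2 → slot 2
96: h=11, probe 11,12 → slot 12
753: h=5 → slot 5
498: h=5, probe 5,6 → slot 6
Table: [915, 815, 201, —, —, 753, 498, —, —, —, —, 351, 96, —, 218, 15, 660]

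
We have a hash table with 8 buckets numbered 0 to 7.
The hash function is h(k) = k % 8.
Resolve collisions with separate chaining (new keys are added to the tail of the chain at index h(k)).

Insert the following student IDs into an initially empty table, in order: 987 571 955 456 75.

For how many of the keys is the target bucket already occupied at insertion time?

Insert 987: h=3, bucket 3 empty → new chain.
Insert 571: h=3, bucket 3 nonempty → append to chain.
Insert 955: h=3, bucket 3 nonempty → append to chain.
Insert 456: h=0, bucket 0 empty → new chain.
Insert 75: h=3, bucket 3 nonempty → append to chain.
Final buckets:
0: 456
1: _
2: _
3: 987 -> 571 -> 955 -> 75
4: _
5: _
6: _
7: _

3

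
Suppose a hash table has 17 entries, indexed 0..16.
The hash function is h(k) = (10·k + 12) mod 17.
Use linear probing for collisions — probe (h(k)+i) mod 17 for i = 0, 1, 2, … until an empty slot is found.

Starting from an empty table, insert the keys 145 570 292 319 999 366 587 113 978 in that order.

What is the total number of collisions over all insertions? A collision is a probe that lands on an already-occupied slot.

145: h=0 -> slot 0
570: h=0, probe 0,1 -> slot 1
292: h=8 -> slot 8
319: h=6 -> slot 6
999: h=6, probe 6,7 -> slot 7
366: h=0, probe 0,1,2 -> slot 2
587: h=0, probe 0,1,2,3 -> slot 3
113: h=3, probe 3,4 -> slot 4
978: h=0, probe 0,1,2,3,4,5 -> slot 5
Table: [145, 570, 366, 587, 113, 978, 319, 999, 292, —, —, —, —, —, —, —, —]

13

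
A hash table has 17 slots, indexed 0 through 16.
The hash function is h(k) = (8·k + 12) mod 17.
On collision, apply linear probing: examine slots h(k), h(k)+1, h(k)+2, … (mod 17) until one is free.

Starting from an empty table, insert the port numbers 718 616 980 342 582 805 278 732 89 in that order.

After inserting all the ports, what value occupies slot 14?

Insert 718: h=10, slot 10 empty => index 10.
Insert 616: h=10, slot 10 occupied => index 11.
Insert 980: h=15, slot 15 empty => index 15.
Insert 342: h=11, slot 11 occupied => index 12.
Insert 582: h=10, slots 10,11,12 occupied => index 13.
Insert 805: h=9, slot 9 empty => index 9.
Insert 278: h=9, slots 9,10,11,12,13 occupied => index 14.
Insert 732: h=3, slot 3 empty => index 3.
Insert 89: h=10, slots 10,11,12,13,14,15 occupied => index 16.
Table: [., ., ., 732, ., ., ., ., ., 805, 718, 616, 342, 582, 278, 980, 89]

278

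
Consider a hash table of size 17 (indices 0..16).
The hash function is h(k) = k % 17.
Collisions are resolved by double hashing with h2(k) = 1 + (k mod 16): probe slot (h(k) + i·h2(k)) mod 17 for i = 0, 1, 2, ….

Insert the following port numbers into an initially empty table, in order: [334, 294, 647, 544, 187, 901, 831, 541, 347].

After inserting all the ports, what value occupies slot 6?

901

334 hashes to 11; slot 11 is free -> place at 11.
294 hashes to 5; slot 5 is free -> place at 5.
647 hashes to 1; slot 1 is free -> place at 1.
544 hashes to 0; slot 0 is free -> place at 0.
187 hashes to 0, h2=12; 0 taken -> place at 12.
901 hashes to 0, h2=6; 0 taken -> place at 6.
831 hashes to 15; slot 15 is free -> place at 15.
541 hashes to 14; slot 14 is free -> place at 14.
347 hashes to 7; slot 7 is free -> place at 7.
Table: [544, 647, _, _, _, 294, 901, 347, _, _, _, 334, 187, _, 541, 831, _]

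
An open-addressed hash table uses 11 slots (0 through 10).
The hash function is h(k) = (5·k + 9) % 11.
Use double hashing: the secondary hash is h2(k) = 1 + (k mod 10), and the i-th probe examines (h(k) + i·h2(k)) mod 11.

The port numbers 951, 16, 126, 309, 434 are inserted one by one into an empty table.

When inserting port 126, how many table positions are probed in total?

3

951: h=1 -> slot 1
16: h=1, h2=7, probe 1,8 -> slot 8
126: h=1, h2=7, probe 1,8,4 -> slot 4
309: h=3 -> slot 3
434: h=1, h2=5, probe 1,6 -> slot 6
Table: [-, 951, -, 309, 126, -, 434, -, 16, -, -]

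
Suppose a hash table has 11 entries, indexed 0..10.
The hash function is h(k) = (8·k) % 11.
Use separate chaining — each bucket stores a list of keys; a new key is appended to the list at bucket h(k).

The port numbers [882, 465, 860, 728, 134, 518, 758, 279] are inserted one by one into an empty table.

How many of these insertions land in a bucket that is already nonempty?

882 -> bucket 5
465 -> bucket 2
860 -> bucket 5 (collision)
728 -> bucket 5 (collision)
134 -> bucket 5 (collision)
518 -> bucket 8
758 -> bucket 3
279 -> bucket 10
Final buckets:
0: .
1: .
2: 465
3: 758
4: .
5: 882 -> 860 -> 728 -> 134
6: .
7: .
8: 518
9: .
10: 279

3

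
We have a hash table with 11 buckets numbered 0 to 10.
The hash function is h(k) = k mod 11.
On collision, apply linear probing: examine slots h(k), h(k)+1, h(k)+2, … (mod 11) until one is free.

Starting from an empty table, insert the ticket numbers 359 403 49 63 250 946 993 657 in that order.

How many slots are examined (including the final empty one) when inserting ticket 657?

359 hashes to 7; slot 7 is free -> place at 7.
403 hashes to 7; 7 taken -> place at 8.
49 hashes to 5; slot 5 is free -> place at 5.
63 hashes to 8; 8 taken -> place at 9.
250 hashes to 8; 8,9 taken -> place at 10.
946 hashes to 0; slot 0 is free -> place at 0.
993 hashes to 3; slot 3 is free -> place at 3.
657 hashes to 8; 8,9,10,0 taken -> place at 1.
Table: [946, 657, -, 993, -, 49, -, 359, 403, 63, 250]

5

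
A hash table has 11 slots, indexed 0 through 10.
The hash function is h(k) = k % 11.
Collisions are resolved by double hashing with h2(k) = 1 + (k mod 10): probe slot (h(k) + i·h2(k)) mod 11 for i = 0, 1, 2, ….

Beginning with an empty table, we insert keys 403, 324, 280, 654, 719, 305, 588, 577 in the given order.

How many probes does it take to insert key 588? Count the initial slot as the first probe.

2

403: h=7 → slot 7
324: h=5 → slot 5
280: h=5, h2=1, probe 5,6 → slot 6
654: h=5, h2=5, probe 5,10 → slot 10
719: h=4 → slot 4
305: h=8 → slot 8
588: h=5, h2=9, probe 5,3 → slot 3
577: h=5, h2=8, probe 5,2 → slot 2
Table: [-, -, 577, 588, 719, 324, 280, 403, 305, -, 654]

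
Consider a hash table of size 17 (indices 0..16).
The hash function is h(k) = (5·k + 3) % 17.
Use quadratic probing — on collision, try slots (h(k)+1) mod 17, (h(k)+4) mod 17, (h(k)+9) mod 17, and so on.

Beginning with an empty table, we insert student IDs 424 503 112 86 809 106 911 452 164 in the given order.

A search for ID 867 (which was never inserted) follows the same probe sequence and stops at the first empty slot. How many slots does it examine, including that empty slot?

2

Insert 424: h=15, slot 15 empty => index 15.
Insert 503: h=2, slot 2 empty => index 2.
Insert 112: h=2, slot 2 occupied => index 3.
Insert 86: h=8, slot 8 empty => index 8.
Insert 809: h=2, slots 2,3 occupied => index 6.
Insert 106: h=6, slot 6 occupied => index 7.
Insert 911: h=2, slots 2,3,6 occupied => index 11.
Insert 452: h=2, slots 2,3,6,11 occupied => index 1.
Insert 164: h=7, slots 7,8,11 occupied => index 16.
Table: [_, 452, 503, 112, _, _, 809, 106, 86, _, _, 911, _, _, _, 424, 164]
Lookup 867: h=3, probe 3,4 → slot 4 empty, not found.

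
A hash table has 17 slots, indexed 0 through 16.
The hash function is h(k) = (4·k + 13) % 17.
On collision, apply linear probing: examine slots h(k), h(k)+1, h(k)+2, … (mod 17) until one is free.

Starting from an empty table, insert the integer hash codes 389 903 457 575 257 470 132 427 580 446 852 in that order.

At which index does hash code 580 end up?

389: h=5 => slot 5
903: h=4 => slot 4
457: h=5, probe 5,6 => slot 6
575: h=1 => slot 1
257: h=4, probe 4,5,6,7 => slot 7
470: h=6, probe 6,7,8 => slot 8
132: h=14 => slot 14
427: h=4, probe 4,5,6,7,8,9 => slot 9
580: h=4, probe 4,5,6,7,8,9,10 => slot 10
446: h=12 => slot 12
852: h=4, probe 4,5,6,7,8,9,10,11 => slot 11
Table: [∅, 575, ∅, ∅, 903, 389, 457, 257, 470, 427, 580, 852, 446, ∅, 132, ∅, ∅]

10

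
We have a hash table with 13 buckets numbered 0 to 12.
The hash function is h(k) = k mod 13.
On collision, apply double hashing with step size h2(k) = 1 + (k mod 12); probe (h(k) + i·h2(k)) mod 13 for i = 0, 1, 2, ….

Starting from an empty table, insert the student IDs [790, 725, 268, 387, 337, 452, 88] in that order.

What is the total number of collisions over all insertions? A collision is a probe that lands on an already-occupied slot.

790 hashes to 10; slot 10 is free -> place at 10.
725 hashes to 10, h2=6; 10 taken -> place at 3.
268 hashes to 8; slot 8 is free -> place at 8.
387 hashes to 10, h2=4; 10 taken -> place at 1.
337 hashes to 12; slot 12 is free -> place at 12.
452 hashes to 10, h2=9; 10 taken -> place at 6.
88 hashes to 10, h2=5; 10 taken -> place at 2.
Table: [., 387, 88, 725, ., ., 452, ., 268, ., 790, ., 337]

4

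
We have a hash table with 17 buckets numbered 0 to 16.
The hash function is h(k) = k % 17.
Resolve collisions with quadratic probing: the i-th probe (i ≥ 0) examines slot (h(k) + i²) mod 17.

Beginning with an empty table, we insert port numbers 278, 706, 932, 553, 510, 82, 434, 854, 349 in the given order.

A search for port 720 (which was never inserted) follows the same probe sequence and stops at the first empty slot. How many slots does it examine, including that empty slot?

2

278: h=6 → slot 6
706: h=9 → slot 9
932: h=14 → slot 14
553: h=9, probe 9,10 → slot 10
510: h=0 → slot 0
82: h=14, probe 14,15 → slot 15
434: h=9, probe 9,10,13 → slot 13
854: h=4 → slot 4
349: h=9, probe 9,10,13,1 → slot 1
Table: [510, 349, —, —, 854, —, 278, —, —, 706, 553, —, —, 434, 932, 82, —]
Lookup 720: h=6, probe 6,7 → slot 7 empty, not found.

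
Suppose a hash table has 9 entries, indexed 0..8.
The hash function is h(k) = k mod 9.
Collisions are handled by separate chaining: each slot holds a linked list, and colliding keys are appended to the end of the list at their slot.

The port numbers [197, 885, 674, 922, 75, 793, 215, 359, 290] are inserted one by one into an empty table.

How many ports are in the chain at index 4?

Insert 197: h=8, bucket 8 empty → new chain.
Insert 885: h=3, bucket 3 empty → new chain.
Insert 674: h=8, bucket 8 nonempty → append to chain.
Insert 922: h=4, bucket 4 empty → new chain.
Insert 75: h=3, bucket 3 nonempty → append to chain.
Insert 793: h=1, bucket 1 empty → new chain.
Insert 215: h=8, bucket 8 nonempty → append to chain.
Insert 359: h=8, bucket 8 nonempty → append to chain.
Insert 290: h=2, bucket 2 empty → new chain.
Final buckets:
0: —
1: 793
2: 290
3: 885 -> 75
4: 922
5: —
6: —
7: —
8: 197 -> 674 -> 215 -> 359

1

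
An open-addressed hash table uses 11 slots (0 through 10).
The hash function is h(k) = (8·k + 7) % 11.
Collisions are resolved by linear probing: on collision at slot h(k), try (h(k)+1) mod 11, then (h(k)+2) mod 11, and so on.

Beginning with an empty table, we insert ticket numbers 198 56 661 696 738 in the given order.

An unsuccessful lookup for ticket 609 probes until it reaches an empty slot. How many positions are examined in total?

Insert 198: h=7, slot 7 empty → index 7.
Insert 56: h=4, slot 4 empty → index 4.
Insert 661: h=4, slot 4 occupied → index 5.
Insert 696: h=9, slot 9 empty → index 9.
Insert 738: h=4, slots 4,5 occupied → index 6.
Table: [∅, ∅, ∅, ∅, 56, 661, 738, 198, ∅, 696, ∅]
Lookup 609: h=6, probe 6,7,8 → slot 8 empty, not found.

3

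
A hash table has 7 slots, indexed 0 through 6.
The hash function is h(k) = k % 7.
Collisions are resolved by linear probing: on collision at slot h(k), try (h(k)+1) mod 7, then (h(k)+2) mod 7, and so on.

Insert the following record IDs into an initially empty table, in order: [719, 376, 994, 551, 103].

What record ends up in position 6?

376

719 hashes to 5; slot 5 is free -> place at 5.
376 hashes to 5; 5 taken -> place at 6.
994 hashes to 0; slot 0 is free -> place at 0.
551 hashes to 5; 5,6,0 taken -> place at 1.
103 hashes to 5; 5,6,0,1 taken -> place at 2.
Table: [994, 551, 103, _, _, 719, 376]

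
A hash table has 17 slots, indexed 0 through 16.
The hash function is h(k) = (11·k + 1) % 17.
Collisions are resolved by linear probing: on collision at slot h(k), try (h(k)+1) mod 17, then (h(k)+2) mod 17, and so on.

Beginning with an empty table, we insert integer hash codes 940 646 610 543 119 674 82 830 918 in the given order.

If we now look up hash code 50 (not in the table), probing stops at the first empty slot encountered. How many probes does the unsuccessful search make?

3

Insert 940: h=5, slot 5 empty -> index 5.
Insert 646: h=1, slot 1 empty -> index 1.
Insert 610: h=13, slot 13 empty -> index 13.
Insert 543: h=7, slot 7 empty -> index 7.
Insert 119: h=1, slot 1 occupied -> index 2.
Insert 674: h=3, slot 3 empty -> index 3.
Insert 82: h=2, slots 2,3 occupied -> index 4.
Insert 830: h=2, slots 2,3,4,5 occupied -> index 6.
Insert 918: h=1, slots 1,2,3,4,5,6,7 occupied -> index 8.
Table: [., 646, 119, 674, 82, 940, 830, 543, 918, ., ., ., ., 610, ., ., .]
Lookup 50: h=7, probe 7,8,9 → slot 9 empty, not found.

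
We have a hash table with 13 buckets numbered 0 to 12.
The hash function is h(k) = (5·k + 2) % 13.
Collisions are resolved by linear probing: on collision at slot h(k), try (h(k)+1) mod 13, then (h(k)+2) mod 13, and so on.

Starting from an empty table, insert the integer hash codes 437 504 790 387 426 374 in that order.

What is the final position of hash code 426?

4

Insert 437: h=3, slot 3 empty => index 3.
Insert 504: h=0, slot 0 empty => index 0.
Insert 790: h=0, slot 0 occupied => index 1.
Insert 387: h=0, slots 0,1 occupied => index 2.
Insert 426: h=0, slots 0,1,2,3 occupied => index 4.
Insert 374: h=0, slots 0,1,2,3,4 occupied => index 5.
Table: [504, 790, 387, 437, 426, 374, ., ., ., ., ., ., .]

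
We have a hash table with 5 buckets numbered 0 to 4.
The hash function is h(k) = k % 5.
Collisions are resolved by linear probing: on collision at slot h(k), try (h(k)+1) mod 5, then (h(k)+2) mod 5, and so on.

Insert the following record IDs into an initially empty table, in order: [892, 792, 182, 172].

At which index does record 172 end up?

Insert 892: h=2, slot 2 empty → index 2.
Insert 792: h=2, slot 2 occupied → index 3.
Insert 182: h=2, slots 2,3 occupied → index 4.
Insert 172: h=2, slots 2,3,4 occupied → index 0.
Table: [172, ., 892, 792, 182]

0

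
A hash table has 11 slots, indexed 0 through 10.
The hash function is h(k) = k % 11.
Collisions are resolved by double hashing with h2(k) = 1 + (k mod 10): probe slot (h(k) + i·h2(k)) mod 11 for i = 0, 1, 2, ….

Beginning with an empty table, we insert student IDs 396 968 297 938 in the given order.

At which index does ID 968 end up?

9

Insert 396: h=0, slot 0 empty => index 0.
Insert 968: h=0, h2=9, slot 0 occupied => index 9.
Insert 297: h=0, h2=8, slot 0 occupied => index 8.
Insert 938: h=3, slot 3 empty => index 3.
Table: [396, -, -, 938, -, -, -, -, 297, 968, -]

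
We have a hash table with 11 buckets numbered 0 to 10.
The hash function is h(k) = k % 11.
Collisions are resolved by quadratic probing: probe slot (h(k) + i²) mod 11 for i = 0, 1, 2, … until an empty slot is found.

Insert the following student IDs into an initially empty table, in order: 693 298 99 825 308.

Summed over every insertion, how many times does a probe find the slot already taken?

9

693: h=0 => slot 0
298: h=1 => slot 1
99: h=0, probe 0,1,4 => slot 4
825: h=0, probe 0,1,4,9 => slot 9
308: h=0, probe 0,1,4,9,5 => slot 5
Table: [693, 298, -, -, 99, 308, -, -, -, 825, -]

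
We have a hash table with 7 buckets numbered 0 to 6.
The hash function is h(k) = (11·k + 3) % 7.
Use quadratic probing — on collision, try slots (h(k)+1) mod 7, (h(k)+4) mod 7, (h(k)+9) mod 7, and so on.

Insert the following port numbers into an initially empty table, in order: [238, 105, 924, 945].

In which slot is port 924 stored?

0

238: h=3 -> slot 3
105: h=3, probe 3,4 -> slot 4
924: h=3, probe 3,4,0 -> slot 0
945: h=3, probe 3,4,0,5 -> slot 5
Table: [924, ., ., 238, 105, 945, .]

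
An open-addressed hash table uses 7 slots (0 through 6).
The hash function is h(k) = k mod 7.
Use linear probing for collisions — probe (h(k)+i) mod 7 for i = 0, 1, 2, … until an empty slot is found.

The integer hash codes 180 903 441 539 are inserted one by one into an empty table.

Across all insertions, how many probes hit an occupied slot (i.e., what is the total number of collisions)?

3

180: h=5 → slot 5
903: h=0 → slot 0
441: h=0, probe 0,1 → slot 1
539: h=0, probe 0,1,2 → slot 2
Table: [903, 441, 539, _, _, 180, _]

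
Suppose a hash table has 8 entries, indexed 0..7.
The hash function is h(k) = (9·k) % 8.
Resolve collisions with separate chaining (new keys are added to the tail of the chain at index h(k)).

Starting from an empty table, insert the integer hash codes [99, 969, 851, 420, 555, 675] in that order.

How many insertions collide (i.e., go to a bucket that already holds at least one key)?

3

99 -> bucket 3
969 -> bucket 1
851 -> bucket 3 (collision)
420 -> bucket 4
555 -> bucket 3 (collision)
675 -> bucket 3 (collision)
Final buckets:
0: —
1: 969
2: —
3: 99 -> 851 -> 555 -> 675
4: 420
5: —
6: —
7: —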